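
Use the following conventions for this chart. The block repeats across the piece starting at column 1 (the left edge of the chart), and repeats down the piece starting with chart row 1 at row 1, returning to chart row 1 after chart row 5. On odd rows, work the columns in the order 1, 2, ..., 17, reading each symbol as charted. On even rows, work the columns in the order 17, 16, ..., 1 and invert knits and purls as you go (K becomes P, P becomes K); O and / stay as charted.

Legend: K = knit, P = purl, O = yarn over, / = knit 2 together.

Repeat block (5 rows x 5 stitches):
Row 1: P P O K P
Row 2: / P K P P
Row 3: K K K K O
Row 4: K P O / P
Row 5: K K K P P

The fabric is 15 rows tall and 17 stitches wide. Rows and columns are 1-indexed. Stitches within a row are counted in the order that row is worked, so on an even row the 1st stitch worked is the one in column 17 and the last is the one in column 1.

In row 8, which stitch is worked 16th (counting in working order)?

Row 8: (8-1) mod 5 = 2, so use chart row 3. Even row -> WS.
Chart row 3 tiled across columns 1-17: K K K K O K K K K O K K K K O K K
Wrong side: read the tiled row from column 17 down to 1 and exchange K with P (leave O, /).
Row 8 as worked: P P O P P P P O P P P P O P P P P
Counting 16 along the worked row gives P.

Stitch:
P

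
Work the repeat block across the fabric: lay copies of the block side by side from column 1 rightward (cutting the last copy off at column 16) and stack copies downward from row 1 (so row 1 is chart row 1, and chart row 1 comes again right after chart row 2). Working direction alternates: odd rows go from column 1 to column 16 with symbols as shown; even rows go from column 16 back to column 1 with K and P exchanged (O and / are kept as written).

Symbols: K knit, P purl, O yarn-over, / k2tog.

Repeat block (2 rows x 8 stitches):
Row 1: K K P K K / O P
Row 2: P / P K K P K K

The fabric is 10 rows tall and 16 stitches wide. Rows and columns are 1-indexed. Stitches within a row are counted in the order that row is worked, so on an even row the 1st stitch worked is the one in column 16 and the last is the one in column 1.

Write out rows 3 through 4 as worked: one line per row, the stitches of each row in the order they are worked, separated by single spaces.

Rows as worked:
K K P K K / O P K K P K K / O P
P P K P P K / K P P K P P K / K

Derivation:
Row 3: chart row 1, RS - tile across columns 1-16 and work as-is.
Row 4: chart row 2, WS - tiled (columns 1-16): P / P K K P K K P / P K K P K K; work from column 16 back to 1 with K<->P swapped.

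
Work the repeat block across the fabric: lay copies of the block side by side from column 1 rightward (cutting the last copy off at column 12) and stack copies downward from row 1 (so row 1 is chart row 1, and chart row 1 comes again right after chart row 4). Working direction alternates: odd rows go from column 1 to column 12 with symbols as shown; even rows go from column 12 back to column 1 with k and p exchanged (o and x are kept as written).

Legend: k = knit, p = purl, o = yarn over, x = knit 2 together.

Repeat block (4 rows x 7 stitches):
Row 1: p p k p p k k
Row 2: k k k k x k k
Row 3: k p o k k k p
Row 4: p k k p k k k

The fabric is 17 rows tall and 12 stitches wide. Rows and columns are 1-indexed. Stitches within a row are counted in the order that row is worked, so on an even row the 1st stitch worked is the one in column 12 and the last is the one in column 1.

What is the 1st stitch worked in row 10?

== STITCH ==
x

Derivation:
Row 10 uses chart row ((10-1) mod 4)+1 = 2. Row 10 is even, so WS.
Chart row 2 tiled across columns 1-12: k k k k x k k k k k k x
WS: work from column 12 back to column 1 (reverse the tiled row), swapping k<->p (o and x unchanged).
Row 10 as worked: x p p p p p p x p p p p
The 1st stitch worked is x.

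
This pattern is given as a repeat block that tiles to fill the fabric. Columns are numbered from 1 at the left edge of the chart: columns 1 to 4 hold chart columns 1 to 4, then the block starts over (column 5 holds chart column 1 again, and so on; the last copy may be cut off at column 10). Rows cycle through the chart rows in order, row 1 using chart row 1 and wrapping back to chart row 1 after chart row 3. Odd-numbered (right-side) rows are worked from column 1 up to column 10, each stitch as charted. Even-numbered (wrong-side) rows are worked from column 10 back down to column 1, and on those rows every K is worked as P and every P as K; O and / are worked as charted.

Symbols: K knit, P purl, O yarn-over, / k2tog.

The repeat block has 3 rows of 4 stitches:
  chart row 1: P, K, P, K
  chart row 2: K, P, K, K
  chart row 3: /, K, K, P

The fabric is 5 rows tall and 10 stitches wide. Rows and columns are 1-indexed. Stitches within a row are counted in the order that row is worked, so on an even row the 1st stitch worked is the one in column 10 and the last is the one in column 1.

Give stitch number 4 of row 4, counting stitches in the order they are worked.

Row 4: (4-1) mod 3 = 0, so use chart row 1. Even row -> WS.
Chart row 1 tiled across columns 1-10: P K P K P K P K P K
WS row: flip the tiled sequence (start at column 10) and apply K<->P; O and / stay.
Row 4 as worked: P K P K P K P K P K
Counting 4 along the worked row gives K.

Result:
K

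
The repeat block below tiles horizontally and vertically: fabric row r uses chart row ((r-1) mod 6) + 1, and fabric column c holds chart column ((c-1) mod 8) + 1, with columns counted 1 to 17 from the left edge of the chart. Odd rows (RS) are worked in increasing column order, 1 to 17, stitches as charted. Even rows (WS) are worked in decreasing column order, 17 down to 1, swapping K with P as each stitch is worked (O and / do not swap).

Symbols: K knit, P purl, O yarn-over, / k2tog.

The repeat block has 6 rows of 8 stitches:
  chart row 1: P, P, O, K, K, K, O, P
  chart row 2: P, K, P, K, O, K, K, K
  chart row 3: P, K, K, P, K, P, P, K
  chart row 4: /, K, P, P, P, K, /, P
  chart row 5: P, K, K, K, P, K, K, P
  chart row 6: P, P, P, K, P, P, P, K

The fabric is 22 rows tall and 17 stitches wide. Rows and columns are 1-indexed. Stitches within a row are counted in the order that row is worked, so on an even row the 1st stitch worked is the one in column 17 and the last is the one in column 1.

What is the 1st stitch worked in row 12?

Result:
K

Derivation:
Row 12 uses chart row ((12-1) mod 6)+1 = 6. Row 12 is even, so WS.
Chart row 6 tiled across columns 1-17: P P P K P P P K P P P K P P P K P
WS: work from column 17 back to column 1 (reverse the tiled row), swapping K<->P (O and / unchanged).
Row 12 as worked: K P K K K P K K K P K K K P K K K
The 1st stitch worked is K.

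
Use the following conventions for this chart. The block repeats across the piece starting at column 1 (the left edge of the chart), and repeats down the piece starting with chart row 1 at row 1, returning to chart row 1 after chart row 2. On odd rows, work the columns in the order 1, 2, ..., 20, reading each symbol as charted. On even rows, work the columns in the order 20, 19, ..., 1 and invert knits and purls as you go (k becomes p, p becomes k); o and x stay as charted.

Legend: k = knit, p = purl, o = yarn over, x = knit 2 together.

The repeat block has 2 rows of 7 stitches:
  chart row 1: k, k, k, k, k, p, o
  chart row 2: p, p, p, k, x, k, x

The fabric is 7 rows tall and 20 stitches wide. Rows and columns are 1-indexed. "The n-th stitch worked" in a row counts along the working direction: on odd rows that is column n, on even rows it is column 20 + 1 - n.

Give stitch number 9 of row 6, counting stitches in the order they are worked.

For row 6: chart row = ((6-1) mod 2) + 1 = 2; this is a WS (even) row.
Chart row 2 tiled across columns 1-20: p p p k x k x p p p k x k x p p p k x k
WS: work from column 20 back to column 1 (reverse the tiled row), swapping k<->p (o and x unchanged).
Row 6 as worked: p x p k k k x p x p k k k x p x p k k k
Stitch 9 in working order -> x

Result:
x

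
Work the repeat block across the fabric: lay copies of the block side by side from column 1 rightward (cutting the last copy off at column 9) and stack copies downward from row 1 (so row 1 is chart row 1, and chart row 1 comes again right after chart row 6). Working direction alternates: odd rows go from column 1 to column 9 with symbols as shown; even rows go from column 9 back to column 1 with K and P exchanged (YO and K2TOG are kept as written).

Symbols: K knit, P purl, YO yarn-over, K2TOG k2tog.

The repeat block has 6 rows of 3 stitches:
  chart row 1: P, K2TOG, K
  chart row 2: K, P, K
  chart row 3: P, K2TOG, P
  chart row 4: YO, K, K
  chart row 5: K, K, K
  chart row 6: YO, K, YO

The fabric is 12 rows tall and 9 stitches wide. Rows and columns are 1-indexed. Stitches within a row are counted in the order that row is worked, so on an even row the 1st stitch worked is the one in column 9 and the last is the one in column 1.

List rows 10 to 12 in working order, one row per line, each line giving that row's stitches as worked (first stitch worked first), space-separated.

Row 10: chart row 4, WS - tiled (columns 1-9): YO K K YO K K YO K K; work from column 9 back to 1 with K<->P swapped.
Row 11: chart row 5, RS - tile across columns 1-9 and work as-is.
Row 12: chart row 6, WS - tiled (columns 1-9): YO K YO YO K YO YO K YO; work from column 9 back to 1 with K<->P swapped.

== ROWS AS WORKED ==
P P YO P P YO P P YO
K K K K K K K K K
YO P YO YO P YO YO P YO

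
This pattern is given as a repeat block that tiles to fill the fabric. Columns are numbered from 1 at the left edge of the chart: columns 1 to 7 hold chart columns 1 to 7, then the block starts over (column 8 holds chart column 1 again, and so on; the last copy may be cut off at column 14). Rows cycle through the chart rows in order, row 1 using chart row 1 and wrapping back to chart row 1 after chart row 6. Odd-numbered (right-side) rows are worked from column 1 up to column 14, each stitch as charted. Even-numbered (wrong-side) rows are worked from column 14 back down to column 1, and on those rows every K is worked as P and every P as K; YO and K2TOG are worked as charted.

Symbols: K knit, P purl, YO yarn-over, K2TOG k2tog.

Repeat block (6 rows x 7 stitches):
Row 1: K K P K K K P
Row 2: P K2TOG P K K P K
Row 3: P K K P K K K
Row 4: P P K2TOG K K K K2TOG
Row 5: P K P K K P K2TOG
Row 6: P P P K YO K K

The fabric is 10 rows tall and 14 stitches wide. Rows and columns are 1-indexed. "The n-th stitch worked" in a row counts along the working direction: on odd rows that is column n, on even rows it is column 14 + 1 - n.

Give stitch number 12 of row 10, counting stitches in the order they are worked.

For row 10: chart row = ((10-1) mod 6) + 1 = 4; this is a WS (even) row.
Chart row 4 tiled across columns 1-14: P P K2TOG K K K K2TOG P P K2TOG K K K K2TOG
Wrong side: read the tiled row from column 14 down to 1 and exchange K with P (leave YO, K2TOG).
Row 10 as worked: K2TOG P P P K2TOG K K K2TOG P P P K2TOG K K
Stitch 12 in working order -> K2TOG

Stitch:
K2TOG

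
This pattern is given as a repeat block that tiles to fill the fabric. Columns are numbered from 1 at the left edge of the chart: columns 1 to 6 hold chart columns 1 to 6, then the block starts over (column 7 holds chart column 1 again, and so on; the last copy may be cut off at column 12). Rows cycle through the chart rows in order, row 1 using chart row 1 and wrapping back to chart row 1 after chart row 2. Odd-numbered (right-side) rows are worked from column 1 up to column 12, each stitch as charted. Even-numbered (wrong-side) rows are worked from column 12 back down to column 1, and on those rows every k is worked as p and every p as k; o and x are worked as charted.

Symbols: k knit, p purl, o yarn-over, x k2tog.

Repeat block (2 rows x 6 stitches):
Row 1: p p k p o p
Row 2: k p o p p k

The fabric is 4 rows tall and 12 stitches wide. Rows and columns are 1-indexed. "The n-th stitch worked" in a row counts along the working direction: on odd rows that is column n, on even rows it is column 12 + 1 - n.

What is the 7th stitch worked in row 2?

== STITCH ==
p

Derivation:
Row 2 uses chart row ((2-1) mod 2)+1 = 2. Row 2 is even, so WS.
Chart row 2 tiled across columns 1-12: k p o p p k k p o p p k
WS: work from column 12 back to column 1 (reverse the tiled row), swapping k<->p (o and x unchanged).
Row 2 as worked: p k k o k p p k k o k p
Stitch 7 in working order -> p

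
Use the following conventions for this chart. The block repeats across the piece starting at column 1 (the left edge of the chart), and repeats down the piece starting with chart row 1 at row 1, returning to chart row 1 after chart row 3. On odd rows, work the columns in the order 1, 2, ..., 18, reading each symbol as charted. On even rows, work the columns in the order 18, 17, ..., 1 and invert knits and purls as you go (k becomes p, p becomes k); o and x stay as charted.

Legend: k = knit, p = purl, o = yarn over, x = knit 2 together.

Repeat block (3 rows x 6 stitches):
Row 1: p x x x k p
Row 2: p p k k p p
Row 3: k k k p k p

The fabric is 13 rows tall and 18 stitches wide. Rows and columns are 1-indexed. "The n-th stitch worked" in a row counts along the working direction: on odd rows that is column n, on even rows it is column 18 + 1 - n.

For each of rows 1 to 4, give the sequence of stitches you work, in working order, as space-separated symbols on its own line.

Row 1: chart row 1, RS - tile across columns 1-18 and work as-is.
Row 2: chart row 2, WS - tiled (columns 1-18): p p k k p p p p k k p p p p k k p p; work from column 18 back to 1 with k<->p swapped.
Row 3: chart row 3, RS - tile across columns 1-18 and work as-is.
Row 4: chart row 1, WS - tiled (columns 1-18): p x x x k p p x x x k p p x x x k p; work from column 18 back to 1 with k<->p swapped.

== ROWS AS WORKED ==
p x x x k p p x x x k p p x x x k p
k k p p k k k k p p k k k k p p k k
k k k p k p k k k p k p k k k p k p
k p x x x k k p x x x k k p x x x k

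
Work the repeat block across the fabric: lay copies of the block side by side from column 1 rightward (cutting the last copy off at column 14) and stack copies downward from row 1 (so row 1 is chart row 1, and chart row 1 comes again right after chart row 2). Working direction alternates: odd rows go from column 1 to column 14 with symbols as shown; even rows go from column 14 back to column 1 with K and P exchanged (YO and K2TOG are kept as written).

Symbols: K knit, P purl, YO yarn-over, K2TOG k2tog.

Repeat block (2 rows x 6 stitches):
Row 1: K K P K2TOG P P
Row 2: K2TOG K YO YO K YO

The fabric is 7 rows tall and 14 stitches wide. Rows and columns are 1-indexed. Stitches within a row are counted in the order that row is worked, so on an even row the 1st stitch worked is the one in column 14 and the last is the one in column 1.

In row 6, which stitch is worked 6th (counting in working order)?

Row 6 uses chart row ((6-1) mod 2)+1 = 2. Row 6 is even, so WS.
Chart row 2 tiled across columns 1-14: K2TOG K YO YO K YO K2TOG K YO YO K YO K2TOG K
WS: work from column 14 back to column 1 (reverse the tiled row), swapping K<->P (YO and K2TOG unchanged).
Row 6 as worked: P K2TOG YO P YO YO P K2TOG YO P YO YO P K2TOG
Counting 6 along the worked row gives YO.

Result:
YO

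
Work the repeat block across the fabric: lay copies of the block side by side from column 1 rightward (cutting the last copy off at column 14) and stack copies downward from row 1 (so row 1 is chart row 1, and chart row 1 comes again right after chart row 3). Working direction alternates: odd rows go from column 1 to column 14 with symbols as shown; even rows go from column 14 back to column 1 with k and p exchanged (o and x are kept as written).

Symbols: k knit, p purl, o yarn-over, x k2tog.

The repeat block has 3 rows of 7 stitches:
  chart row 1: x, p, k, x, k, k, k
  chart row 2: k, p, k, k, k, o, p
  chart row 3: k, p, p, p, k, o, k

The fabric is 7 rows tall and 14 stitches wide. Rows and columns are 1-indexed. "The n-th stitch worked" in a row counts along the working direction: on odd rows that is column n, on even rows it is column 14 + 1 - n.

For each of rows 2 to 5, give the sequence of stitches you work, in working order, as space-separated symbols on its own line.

== ROWS AS WORKED ==
k o p p p k p k o p p p k p
k p p p k o k k p p p k o k
p p p x p k x p p p x p k x
k p k k k o p k p k k k o p

Derivation:
Row 2: chart row 2, WS - tiled (columns 1-14): k p k k k o p k p k k k o p; work from column 14 back to 1 with k<->p swapped.
Row 3: chart row 3, RS - tile across columns 1-14 and work as-is.
Row 4: chart row 1, WS - tiled (columns 1-14): x p k x k k k x p k x k k k; work from column 14 back to 1 with k<->p swapped.
Row 5: chart row 2, RS - tile across columns 1-14 and work as-is.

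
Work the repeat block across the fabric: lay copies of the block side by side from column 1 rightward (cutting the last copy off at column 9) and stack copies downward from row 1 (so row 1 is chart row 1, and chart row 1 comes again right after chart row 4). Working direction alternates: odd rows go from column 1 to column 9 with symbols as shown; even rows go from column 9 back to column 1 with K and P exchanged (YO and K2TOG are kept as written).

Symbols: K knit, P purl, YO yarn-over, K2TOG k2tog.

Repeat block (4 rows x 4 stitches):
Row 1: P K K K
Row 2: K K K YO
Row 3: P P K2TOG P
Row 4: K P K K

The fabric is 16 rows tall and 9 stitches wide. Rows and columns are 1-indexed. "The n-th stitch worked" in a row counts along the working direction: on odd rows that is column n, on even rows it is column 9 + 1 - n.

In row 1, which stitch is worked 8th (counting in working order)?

For row 1: chart row = ((1-1) mod 4) + 1 = 1; this is a RS (odd) row.
Chart row 1 tiled across columns 1-9: P K K K P K K K P
RS: work column 1 to column 9, symbols as charted — the tiled row is the row as worked.
Counting 8 along the worked row gives K.

Result:
K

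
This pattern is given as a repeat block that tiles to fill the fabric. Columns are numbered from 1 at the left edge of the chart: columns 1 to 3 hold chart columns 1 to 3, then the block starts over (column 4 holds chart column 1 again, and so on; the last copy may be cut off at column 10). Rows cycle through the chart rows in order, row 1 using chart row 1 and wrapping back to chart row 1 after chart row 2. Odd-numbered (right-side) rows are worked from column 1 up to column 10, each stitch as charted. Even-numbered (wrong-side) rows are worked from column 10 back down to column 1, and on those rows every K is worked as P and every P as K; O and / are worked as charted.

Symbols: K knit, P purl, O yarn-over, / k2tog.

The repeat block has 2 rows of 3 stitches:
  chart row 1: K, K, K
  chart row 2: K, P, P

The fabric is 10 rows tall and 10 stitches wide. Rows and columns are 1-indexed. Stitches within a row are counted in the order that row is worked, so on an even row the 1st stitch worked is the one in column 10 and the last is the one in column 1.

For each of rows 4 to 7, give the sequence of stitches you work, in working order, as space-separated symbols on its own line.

Row 4: chart row 2, WS - tiled (columns 1-10): K P P K P P K P P K; work from column 10 back to 1 with K<->P swapped.
Row 5: chart row 1, RS - tile across columns 1-10 and work as-is.
Row 6: chart row 2, WS - tiled (columns 1-10): K P P K P P K P P K; work from column 10 back to 1 with K<->P swapped.
Row 7: chart row 1, RS - tile across columns 1-10 and work as-is.

== ROWS AS WORKED ==
P K K P K K P K K P
K K K K K K K K K K
P K K P K K P K K P
K K K K K K K K K K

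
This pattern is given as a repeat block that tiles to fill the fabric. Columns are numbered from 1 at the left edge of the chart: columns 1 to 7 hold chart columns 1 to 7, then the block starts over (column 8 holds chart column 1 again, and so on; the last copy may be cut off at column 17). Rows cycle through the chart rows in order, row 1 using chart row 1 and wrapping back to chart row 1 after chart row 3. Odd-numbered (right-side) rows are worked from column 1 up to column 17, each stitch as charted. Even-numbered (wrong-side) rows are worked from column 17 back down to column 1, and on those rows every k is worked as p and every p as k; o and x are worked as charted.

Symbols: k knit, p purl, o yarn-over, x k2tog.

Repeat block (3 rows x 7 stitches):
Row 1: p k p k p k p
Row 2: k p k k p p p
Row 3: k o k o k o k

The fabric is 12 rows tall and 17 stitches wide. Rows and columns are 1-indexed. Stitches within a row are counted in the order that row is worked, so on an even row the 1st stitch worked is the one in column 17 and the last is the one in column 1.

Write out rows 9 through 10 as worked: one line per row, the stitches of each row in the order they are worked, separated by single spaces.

Row 9: chart row 3, RS - tile across columns 1-17 and work as-is.
Row 10: chart row 1, WS - tiled (columns 1-17): p k p k p k p p k p k p k p p k p; work from column 17 back to 1 with k<->p swapped.

Rows as worked:
k o k o k o k k o k o k o k k o k
k p k k p k p k p k k p k p k p k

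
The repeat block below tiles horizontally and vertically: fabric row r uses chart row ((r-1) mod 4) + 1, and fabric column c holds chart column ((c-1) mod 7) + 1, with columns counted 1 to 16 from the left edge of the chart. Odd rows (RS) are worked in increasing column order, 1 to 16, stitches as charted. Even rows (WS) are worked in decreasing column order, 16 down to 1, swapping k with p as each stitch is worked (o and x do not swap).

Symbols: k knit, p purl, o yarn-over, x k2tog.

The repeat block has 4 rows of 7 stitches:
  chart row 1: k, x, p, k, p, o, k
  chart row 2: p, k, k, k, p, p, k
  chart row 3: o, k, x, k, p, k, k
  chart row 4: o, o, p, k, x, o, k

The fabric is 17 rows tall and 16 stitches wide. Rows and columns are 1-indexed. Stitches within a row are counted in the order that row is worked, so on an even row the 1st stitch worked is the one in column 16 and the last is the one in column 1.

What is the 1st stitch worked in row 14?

For row 14: chart row = ((14-1) mod 4) + 1 = 2; this is a WS (even) row.
Chart row 2 tiled across columns 1-16: p k k k p p k p k k k p p k p k
Wrong side: read the tiled row from column 16 down to 1 and exchange k with p (leave o, x).
Row 14 as worked: p k p k k p p p k p k k p p p k
Stitch 1 in working order -> p

== STITCH ==
p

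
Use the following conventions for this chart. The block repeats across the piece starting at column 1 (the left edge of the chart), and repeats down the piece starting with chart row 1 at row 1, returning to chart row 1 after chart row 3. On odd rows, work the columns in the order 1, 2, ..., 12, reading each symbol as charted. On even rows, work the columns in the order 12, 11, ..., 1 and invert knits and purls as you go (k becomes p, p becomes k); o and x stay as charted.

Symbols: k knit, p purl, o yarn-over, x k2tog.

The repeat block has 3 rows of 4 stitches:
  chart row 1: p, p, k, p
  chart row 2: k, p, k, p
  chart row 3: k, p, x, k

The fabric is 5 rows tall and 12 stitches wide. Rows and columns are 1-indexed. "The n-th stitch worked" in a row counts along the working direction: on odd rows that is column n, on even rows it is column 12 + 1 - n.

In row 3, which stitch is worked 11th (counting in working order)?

For row 3: chart row = ((3-1) mod 3) + 1 = 3; this is a RS (odd) row.
Chart row 3 tiled across columns 1-12: k p x k k p x k k p x k
RS: work column 1 to column 12, symbols as charted — the tiled row is the row as worked.
Counting 11 along the worked row gives x.

Stitch:
x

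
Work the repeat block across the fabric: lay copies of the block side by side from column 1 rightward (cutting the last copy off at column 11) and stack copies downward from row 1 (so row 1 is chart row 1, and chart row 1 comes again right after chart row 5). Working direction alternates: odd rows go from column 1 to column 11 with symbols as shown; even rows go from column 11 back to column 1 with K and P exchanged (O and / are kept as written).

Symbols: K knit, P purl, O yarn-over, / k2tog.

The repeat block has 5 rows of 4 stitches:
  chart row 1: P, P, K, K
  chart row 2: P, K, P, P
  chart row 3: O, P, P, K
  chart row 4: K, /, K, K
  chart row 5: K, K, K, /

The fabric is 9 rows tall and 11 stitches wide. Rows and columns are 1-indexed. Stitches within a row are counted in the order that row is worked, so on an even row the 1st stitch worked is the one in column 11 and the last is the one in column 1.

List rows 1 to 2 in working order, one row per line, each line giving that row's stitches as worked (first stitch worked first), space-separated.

Row 1: chart row 1, RS - tile across columns 1-11 and work as-is.
Row 2: chart row 2, WS - tiled (columns 1-11): P K P P P K P P P K P; work from column 11 back to 1 with K<->P swapped.

Rows as worked:
P P K K P P K K P P K
K P K K K P K K K P K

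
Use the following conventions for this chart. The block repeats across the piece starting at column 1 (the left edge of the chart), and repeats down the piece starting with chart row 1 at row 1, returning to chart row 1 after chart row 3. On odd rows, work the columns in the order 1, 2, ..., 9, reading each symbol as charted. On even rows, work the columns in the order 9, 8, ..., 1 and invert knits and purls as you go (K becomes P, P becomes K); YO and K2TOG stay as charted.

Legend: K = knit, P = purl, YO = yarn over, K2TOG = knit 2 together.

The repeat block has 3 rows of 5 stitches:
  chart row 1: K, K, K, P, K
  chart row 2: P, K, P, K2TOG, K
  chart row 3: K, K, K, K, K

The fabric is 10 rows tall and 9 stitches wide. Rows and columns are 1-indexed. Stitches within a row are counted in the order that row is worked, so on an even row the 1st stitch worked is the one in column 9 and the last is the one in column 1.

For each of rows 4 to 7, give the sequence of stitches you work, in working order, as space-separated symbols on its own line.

Rows as worked:
K P P P P K P P P
P K P K2TOG K P K P K2TOG
P P P P P P P P P
K K K P K K K K P

Derivation:
Row 4: chart row 1, WS - tiled (columns 1-9): K K K P K K K K P; work from column 9 back to 1 with K<->P swapped.
Row 5: chart row 2, RS - tile across columns 1-9 and work as-is.
Row 6: chart row 3, WS - tiled (columns 1-9): K K K K K K K K K; work from column 9 back to 1 with K<->P swapped.
Row 7: chart row 1, RS - tile across columns 1-9 and work as-is.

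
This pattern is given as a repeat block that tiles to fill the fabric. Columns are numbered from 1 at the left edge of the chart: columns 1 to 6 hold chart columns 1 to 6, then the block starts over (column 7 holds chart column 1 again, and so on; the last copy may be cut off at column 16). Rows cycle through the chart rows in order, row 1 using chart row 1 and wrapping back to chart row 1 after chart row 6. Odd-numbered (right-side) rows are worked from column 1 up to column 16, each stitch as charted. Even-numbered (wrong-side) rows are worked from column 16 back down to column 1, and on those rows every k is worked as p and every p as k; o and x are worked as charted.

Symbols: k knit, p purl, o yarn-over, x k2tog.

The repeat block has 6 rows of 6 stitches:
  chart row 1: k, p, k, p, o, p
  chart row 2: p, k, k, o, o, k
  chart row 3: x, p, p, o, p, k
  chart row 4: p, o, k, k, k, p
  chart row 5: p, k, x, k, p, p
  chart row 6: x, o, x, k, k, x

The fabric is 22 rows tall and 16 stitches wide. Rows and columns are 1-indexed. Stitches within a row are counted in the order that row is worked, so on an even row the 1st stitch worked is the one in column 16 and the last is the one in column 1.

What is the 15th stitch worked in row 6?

For row 6: chart row = ((6-1) mod 6) + 1 = 6; this is a WS (even) row.
Chart row 6 tiled across columns 1-16: x o x k k x x o x k k x x o x k
WS: work from column 16 back to column 1 (reverse the tiled row), swapping k<->p (o and x unchanged).
Row 6 as worked: p x o x x p p x o x x p p x o x
Stitch 15 in working order -> o

Stitch:
o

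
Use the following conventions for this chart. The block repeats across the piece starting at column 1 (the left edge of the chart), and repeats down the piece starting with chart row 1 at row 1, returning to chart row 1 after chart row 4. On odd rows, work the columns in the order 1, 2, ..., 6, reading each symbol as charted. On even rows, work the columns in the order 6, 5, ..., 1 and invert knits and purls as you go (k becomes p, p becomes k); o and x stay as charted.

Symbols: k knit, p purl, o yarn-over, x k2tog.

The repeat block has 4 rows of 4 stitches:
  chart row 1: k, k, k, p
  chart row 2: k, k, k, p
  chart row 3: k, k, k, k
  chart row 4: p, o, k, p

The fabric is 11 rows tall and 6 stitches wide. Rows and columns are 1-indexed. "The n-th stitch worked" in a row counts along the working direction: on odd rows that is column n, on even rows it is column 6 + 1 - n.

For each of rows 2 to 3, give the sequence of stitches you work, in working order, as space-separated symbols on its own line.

Result:
p p k p p p
k k k k k k

Derivation:
Row 2: chart row 2, WS - tiled (columns 1-6): k k k p k k; work from column 6 back to 1 with k<->p swapped.
Row 3: chart row 3, RS - tile across columns 1-6 and work as-is.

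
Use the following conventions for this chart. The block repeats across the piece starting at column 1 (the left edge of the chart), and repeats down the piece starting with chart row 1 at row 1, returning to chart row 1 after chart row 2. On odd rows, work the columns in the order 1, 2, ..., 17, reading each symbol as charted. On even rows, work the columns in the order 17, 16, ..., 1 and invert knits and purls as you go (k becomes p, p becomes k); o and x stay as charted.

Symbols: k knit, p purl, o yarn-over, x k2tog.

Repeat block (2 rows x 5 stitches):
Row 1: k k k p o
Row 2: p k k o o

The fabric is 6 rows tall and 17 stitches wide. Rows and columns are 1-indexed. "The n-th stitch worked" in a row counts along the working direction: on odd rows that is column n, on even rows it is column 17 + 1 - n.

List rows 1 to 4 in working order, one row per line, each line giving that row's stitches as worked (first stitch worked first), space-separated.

== ROWS AS WORKED ==
k k k p o k k k p o k k k p o k k
p k o o p p k o o p p k o o p p k
k k k p o k k k p o k k k p o k k
p k o o p p k o o p p k o o p p k

Derivation:
Row 1: chart row 1, RS - tile across columns 1-17 and work as-is.
Row 2: chart row 2, WS - tiled (columns 1-17): p k k o o p k k o o p k k o o p k; work from column 17 back to 1 with k<->p swapped.
Row 3: chart row 1, RS - tile across columns 1-17 and work as-is.
Row 4: chart row 2, WS - tiled (columns 1-17): p k k o o p k k o o p k k o o p k; work from column 17 back to 1 with k<->p swapped.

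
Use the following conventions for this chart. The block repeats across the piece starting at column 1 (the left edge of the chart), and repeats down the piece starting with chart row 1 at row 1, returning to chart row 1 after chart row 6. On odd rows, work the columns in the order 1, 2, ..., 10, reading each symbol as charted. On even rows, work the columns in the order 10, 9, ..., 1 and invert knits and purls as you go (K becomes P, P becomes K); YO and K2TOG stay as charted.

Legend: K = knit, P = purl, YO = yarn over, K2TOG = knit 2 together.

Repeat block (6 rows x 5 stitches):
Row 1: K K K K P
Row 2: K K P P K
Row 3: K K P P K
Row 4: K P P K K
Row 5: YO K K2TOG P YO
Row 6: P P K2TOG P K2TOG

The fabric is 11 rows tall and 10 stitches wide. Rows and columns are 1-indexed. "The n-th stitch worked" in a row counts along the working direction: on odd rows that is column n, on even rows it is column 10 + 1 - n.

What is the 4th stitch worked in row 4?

Stitch:
K

Derivation:
Row 4 uses chart row ((4-1) mod 6)+1 = 4. Row 4 is even, so WS.
Chart row 4 tiled across columns 1-10: K P P K K K P P K K
WS row: flip the tiled sequence (start at column 10) and apply K<->P; YO and K2TOG stay.
Row 4 as worked: P P K K P P P K K P
The 4th stitch worked is K.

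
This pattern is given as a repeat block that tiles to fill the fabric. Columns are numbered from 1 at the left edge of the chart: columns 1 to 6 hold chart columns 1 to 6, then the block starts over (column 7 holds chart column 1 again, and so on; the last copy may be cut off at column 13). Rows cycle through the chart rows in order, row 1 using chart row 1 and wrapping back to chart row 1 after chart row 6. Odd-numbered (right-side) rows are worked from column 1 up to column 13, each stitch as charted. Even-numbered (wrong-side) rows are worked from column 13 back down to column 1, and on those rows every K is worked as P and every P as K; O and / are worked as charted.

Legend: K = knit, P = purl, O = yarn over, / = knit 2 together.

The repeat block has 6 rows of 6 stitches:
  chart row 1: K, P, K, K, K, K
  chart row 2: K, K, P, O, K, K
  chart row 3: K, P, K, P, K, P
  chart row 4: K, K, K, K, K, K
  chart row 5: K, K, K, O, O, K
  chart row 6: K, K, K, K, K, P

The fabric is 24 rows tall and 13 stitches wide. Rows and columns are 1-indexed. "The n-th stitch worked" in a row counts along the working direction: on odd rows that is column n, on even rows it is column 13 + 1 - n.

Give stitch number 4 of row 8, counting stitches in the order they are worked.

Stitch:
O

Derivation:
Row 8: (8-1) mod 6 = 1, so use chart row 2. Even row -> WS.
Chart row 2 tiled across columns 1-13: K K P O K K K K P O K K K
WS: work from column 13 back to column 1 (reverse the tiled row), swapping K<->P (O and / unchanged).
Row 8 as worked: P P P O K P P P P O K P P
Counting 4 along the worked row gives O.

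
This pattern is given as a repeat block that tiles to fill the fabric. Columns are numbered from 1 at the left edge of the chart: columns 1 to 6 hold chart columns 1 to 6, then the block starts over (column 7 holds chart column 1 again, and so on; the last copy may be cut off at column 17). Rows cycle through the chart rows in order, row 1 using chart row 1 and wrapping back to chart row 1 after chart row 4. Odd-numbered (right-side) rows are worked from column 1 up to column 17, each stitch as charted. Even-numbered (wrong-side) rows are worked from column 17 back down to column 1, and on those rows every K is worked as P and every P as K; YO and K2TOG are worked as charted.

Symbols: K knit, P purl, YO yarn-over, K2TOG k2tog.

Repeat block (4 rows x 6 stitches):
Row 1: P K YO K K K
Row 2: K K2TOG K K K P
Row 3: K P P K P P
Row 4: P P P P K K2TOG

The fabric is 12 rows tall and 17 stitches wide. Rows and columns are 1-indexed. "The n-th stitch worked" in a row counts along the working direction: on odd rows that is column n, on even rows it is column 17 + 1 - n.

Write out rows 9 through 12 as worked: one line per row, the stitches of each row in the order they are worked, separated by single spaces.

Result:
P K YO K K K P K YO K K K P K YO K K
P P P K2TOG P K P P P K2TOG P K P P P K2TOG P
K P P K P P K P P K P P K P P K P
P K K K K K2TOG P K K K K K2TOG P K K K K

Derivation:
Row 9: chart row 1, RS - tile across columns 1-17 and work as-is.
Row 10: chart row 2, WS - tiled (columns 1-17): K K2TOG K K K P K K2TOG K K K P K K2TOG K K K; work from column 17 back to 1 with K<->P swapped.
Row 11: chart row 3, RS - tile across columns 1-17 and work as-is.
Row 12: chart row 4, WS - tiled (columns 1-17): P P P P K K2TOG P P P P K K2TOG P P P P K; work from column 17 back to 1 with K<->P swapped.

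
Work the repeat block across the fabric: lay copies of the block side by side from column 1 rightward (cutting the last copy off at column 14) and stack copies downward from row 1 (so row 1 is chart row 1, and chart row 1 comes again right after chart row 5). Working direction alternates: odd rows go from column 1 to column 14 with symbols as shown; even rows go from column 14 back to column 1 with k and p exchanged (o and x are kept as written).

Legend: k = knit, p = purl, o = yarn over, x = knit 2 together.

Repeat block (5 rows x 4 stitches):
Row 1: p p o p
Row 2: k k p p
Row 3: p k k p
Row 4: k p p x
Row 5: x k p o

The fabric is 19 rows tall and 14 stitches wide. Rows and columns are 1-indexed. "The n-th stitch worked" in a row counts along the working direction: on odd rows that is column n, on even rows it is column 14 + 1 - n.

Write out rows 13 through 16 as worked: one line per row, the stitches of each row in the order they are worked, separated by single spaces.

Row 13: chart row 3, RS - tile across columns 1-14 and work as-is.
Row 14: chart row 4, WS - tiled (columns 1-14): k p p x k p p x k p p x k p; work from column 14 back to 1 with k<->p swapped.
Row 15: chart row 5, RS - tile across columns 1-14 and work as-is.
Row 16: chart row 1, WS - tiled (columns 1-14): p p o p p p o p p p o p p p; work from column 14 back to 1 with k<->p swapped.

Rows as worked:
p k k p p k k p p k k p p k
k p x k k p x k k p x k k p
x k p o x k p o x k p o x k
k k k o k k k o k k k o k k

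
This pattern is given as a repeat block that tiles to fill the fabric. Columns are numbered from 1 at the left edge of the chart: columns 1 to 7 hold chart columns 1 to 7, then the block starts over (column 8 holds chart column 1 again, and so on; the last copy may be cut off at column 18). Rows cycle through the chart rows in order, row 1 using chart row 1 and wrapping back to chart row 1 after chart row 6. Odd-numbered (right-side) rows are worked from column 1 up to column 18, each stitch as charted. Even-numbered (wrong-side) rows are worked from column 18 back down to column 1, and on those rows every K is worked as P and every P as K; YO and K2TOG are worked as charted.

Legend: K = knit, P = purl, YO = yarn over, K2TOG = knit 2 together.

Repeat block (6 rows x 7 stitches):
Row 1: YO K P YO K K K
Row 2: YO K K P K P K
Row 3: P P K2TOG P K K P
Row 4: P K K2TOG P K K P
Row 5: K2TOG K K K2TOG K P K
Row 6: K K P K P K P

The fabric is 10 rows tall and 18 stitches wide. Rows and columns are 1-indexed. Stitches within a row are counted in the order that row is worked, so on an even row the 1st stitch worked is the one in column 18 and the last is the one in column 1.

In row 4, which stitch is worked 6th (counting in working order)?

Result:
P

Derivation:
Row 4 uses chart row ((4-1) mod 6)+1 = 4. Row 4 is even, so WS.
Chart row 4 tiled across columns 1-18: P K K2TOG P K K P P K K2TOG P K K P P K K2TOG P
Wrong side: read the tiled row from column 18 down to 1 and exchange K with P (leave YO, K2TOG).
Row 4 as worked: K K2TOG P K K P P K K2TOG P K K P P K K2TOG P K
The 6th stitch worked is P.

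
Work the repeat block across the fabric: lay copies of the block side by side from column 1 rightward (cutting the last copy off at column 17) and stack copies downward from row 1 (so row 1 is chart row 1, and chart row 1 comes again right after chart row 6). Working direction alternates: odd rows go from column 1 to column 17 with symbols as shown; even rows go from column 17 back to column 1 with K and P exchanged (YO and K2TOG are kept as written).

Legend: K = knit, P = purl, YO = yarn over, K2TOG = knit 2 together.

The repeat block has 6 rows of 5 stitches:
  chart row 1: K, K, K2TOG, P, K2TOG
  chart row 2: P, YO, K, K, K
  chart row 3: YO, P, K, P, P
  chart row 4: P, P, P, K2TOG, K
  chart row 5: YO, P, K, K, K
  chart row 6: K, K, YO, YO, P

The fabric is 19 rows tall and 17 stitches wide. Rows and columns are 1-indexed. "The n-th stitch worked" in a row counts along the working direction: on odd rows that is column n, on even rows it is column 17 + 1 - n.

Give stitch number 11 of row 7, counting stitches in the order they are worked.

For row 7: chart row = ((7-1) mod 6) + 1 = 1; this is a RS (odd) row.
Chart row 1 tiled across columns 1-17: K K K2TOG P K2TOG K K K2TOG P K2TOG K K K2TOG P K2TOG K K
Right side: take the tiled row as-is (worked left to right from column 1).
Stitch 11 in working order -> K

Result:
K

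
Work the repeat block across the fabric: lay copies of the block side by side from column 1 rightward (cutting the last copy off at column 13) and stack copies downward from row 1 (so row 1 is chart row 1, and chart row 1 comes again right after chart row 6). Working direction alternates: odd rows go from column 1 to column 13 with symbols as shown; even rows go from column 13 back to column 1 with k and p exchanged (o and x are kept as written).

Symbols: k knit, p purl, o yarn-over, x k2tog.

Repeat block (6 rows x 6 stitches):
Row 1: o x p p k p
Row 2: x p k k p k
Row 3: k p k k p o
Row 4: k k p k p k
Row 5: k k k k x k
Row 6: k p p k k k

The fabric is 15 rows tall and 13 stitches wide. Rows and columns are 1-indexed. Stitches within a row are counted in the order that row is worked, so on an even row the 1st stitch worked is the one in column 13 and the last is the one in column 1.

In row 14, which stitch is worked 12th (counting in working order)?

Row 14: (14-1) mod 6 = 1, so use chart row 2. Even row -> WS.
Chart row 2 tiled across columns 1-13: x p k k p k x p k k p k x
WS row: flip the tiled sequence (start at column 13) and apply k<->p; o and x stay.
Row 14 as worked: x p k p p k x p k p p k x
Stitch 12 in working order -> k

Result:
k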